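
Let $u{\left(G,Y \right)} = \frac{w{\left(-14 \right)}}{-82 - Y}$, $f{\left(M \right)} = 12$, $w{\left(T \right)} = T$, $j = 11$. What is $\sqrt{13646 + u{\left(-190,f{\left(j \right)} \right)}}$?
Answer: $\frac{\sqrt{30144343}}{47} \approx 116.82$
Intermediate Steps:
$u{\left(G,Y \right)} = - \frac{14}{-82 - Y}$
$\sqrt{13646 + u{\left(-190,f{\left(j \right)} \right)}} = \sqrt{13646 + \frac{14}{82 + 12}} = \sqrt{13646 + \frac{14}{94}} = \sqrt{13646 + 14 \cdot \frac{1}{94}} = \sqrt{13646 + \frac{7}{47}} = \sqrt{\frac{641369}{47}} = \frac{\sqrt{30144343}}{47}$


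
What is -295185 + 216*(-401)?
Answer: -381801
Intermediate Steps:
-295185 + 216*(-401) = -295185 - 86616 = -381801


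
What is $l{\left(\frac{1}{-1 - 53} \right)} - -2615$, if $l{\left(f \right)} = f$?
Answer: $\frac{141209}{54} \approx 2615.0$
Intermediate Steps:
$l{\left(\frac{1}{-1 - 53} \right)} - -2615 = \frac{1}{-1 - 53} - -2615 = \frac{1}{-54} + 2615 = - \frac{1}{54} + 2615 = \frac{141209}{54}$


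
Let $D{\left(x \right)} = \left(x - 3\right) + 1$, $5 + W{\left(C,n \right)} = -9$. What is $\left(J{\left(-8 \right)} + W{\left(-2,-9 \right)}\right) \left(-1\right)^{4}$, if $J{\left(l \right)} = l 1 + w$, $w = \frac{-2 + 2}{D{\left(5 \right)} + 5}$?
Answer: $-22$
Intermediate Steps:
$W{\left(C,n \right)} = -14$ ($W{\left(C,n \right)} = -5 - 9 = -14$)
$D{\left(x \right)} = -2 + x$ ($D{\left(x \right)} = \left(-3 + x\right) + 1 = -2 + x$)
$w = 0$ ($w = \frac{-2 + 2}{\left(-2 + 5\right) + 5} = \frac{0}{3 + 5} = \frac{0}{8} = 0 \cdot \frac{1}{8} = 0$)
$J{\left(l \right)} = l$ ($J{\left(l \right)} = l 1 + 0 = l + 0 = l$)
$\left(J{\left(-8 \right)} + W{\left(-2,-9 \right)}\right) \left(-1\right)^{4} = \left(-8 - 14\right) \left(-1\right)^{4} = \left(-22\right) 1 = -22$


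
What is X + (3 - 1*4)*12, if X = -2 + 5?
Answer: -9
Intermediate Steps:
X = 3
X + (3 - 1*4)*12 = 3 + (3 - 1*4)*12 = 3 + (3 - 4)*12 = 3 - 1*12 = 3 - 12 = -9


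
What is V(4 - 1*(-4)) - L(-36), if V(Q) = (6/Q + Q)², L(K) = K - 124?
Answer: 3785/16 ≈ 236.56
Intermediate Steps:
L(K) = -124 + K
V(Q) = (Q + 6/Q)²
V(4 - 1*(-4)) - L(-36) = (6 + (4 - 1*(-4))²)²/(4 - 1*(-4))² - (-124 - 36) = (6 + (4 + 4)²)²/(4 + 4)² - 1*(-160) = (6 + 8²)²/8² + 160 = (6 + 64)²/64 + 160 = (1/64)*70² + 160 = (1/64)*4900 + 160 = 1225/16 + 160 = 3785/16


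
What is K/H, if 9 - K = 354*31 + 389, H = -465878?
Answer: 811/33277 ≈ 0.024371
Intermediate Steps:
K = -11354 (K = 9 - (354*31 + 389) = 9 - (10974 + 389) = 9 - 1*11363 = 9 - 11363 = -11354)
K/H = -11354/(-465878) = -11354*(-1/465878) = 811/33277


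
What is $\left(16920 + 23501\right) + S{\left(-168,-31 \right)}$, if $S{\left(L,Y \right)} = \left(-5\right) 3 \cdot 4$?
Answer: $40361$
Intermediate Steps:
$S{\left(L,Y \right)} = -60$ ($S{\left(L,Y \right)} = \left(-15\right) 4 = -60$)
$\left(16920 + 23501\right) + S{\left(-168,-31 \right)} = \left(16920 + 23501\right) - 60 = 40421 - 60 = 40361$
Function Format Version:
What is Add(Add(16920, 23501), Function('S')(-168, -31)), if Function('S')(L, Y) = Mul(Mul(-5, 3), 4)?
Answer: 40361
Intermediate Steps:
Function('S')(L, Y) = -60 (Function('S')(L, Y) = Mul(-15, 4) = -60)
Add(Add(16920, 23501), Function('S')(-168, -31)) = Add(Add(16920, 23501), -60) = Add(40421, -60) = 40361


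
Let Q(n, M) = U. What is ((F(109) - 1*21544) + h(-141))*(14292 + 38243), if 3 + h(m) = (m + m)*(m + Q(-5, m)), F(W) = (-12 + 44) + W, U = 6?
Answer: 875443240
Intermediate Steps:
Q(n, M) = 6
F(W) = 32 + W
h(m) = -3 + 2*m*(6 + m) (h(m) = -3 + (m + m)*(m + 6) = -3 + (2*m)*(6 + m) = -3 + 2*m*(6 + m))
((F(109) - 1*21544) + h(-141))*(14292 + 38243) = (((32 + 109) - 1*21544) + (-3 + 2*(-141)**2 + 12*(-141)))*(14292 + 38243) = ((141 - 21544) + (-3 + 2*19881 - 1692))*52535 = (-21403 + (-3 + 39762 - 1692))*52535 = (-21403 + 38067)*52535 = 16664*52535 = 875443240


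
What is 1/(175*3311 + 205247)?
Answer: 1/784672 ≈ 1.2744e-6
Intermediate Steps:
1/(175*3311 + 205247) = 1/(579425 + 205247) = 1/784672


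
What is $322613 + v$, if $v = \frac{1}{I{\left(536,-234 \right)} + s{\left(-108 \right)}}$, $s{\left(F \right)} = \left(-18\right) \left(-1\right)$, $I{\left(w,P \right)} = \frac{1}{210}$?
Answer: $\frac{1219799963}{3781} \approx 3.2261 \cdot 10^{5}$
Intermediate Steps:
$I{\left(w,P \right)} = \frac{1}{210}$
$s{\left(F \right)} = 18$
$v = \frac{210}{3781}$ ($v = \frac{1}{\frac{1}{210} + 18} = \frac{1}{\frac{3781}{210}} = \frac{210}{3781} \approx 0.055541$)
$322613 + v = 322613 + \frac{210}{3781} = \frac{1219799963}{3781}$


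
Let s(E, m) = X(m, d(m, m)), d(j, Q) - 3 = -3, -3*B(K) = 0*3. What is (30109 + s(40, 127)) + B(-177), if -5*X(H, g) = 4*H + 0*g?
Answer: 150037/5 ≈ 30007.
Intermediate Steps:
B(K) = 0 (B(K) = -0*3 = -⅓*0 = 0)
d(j, Q) = 0 (d(j, Q) = 3 - 3 = 0)
X(H, g) = -4*H/5 (X(H, g) = -(4*H + 0*g)/5 = -(4*H + 0)/5 = -4*H/5)
s(E, m) = -4*m/5
(30109 + s(40, 127)) + B(-177) = (30109 - ⅘*127) + 0 = (30109 - 508/5) + 0 = 150037/5 + 0 = 150037/5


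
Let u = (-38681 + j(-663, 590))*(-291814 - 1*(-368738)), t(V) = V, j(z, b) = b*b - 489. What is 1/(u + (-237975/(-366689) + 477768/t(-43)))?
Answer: 15767627/374703783450740413 ≈ 4.2080e-11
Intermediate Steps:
j(z, b) = -489 + b**2 (j(z, b) = b**2 - 489 = -489 + b**2)
u = 23764131320 (u = (-38681 + (-489 + 590**2))*(-291814 - 1*(-368738)) = (-38681 + (-489 + 348100))*(-291814 + 368738) = (-38681 + 347611)*76924 = 308930*76924 = 23764131320)
1/(u + (-237975/(-366689) + 477768/t(-43))) = 1/(23764131320 + (-237975/(-366689) + 477768/(-43))) = 1/(23764131320 + (-237975*(-1/366689) + 477768*(-1/43))) = 1/(23764131320 + (237975/366689 - 477768/43)) = 1/(23764131320 - 175182037227/15767627) = 1/(374703783450740413/15767627) = 15767627/374703783450740413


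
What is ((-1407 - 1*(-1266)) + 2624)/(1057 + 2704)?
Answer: 2483/3761 ≈ 0.66020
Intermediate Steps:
((-1407 - 1*(-1266)) + 2624)/(1057 + 2704) = ((-1407 + 1266) + 2624)/3761 = (-141 + 2624)*(1/3761) = 2483*(1/3761) = 2483/3761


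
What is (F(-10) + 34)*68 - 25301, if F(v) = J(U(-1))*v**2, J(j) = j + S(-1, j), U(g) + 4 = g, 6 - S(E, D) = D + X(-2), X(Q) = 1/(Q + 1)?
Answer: 24611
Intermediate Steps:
X(Q) = 1/(1 + Q)
S(E, D) = 7 - D (S(E, D) = 6 - (D + 1/(1 - 2)) = 6 - (D + 1/(-1)) = 6 - (D - 1) = 6 - (-1 + D) = 6 + (1 - D) = 7 - D)
U(g) = -4 + g
J(j) = 7 (J(j) = j + (7 - j) = 7)
F(v) = 7*v**2
(F(-10) + 34)*68 - 25301 = (7*(-10)**2 + 34)*68 - 25301 = (7*100 + 34)*68 - 25301 = (700 + 34)*68 - 25301 = 734*68 - 25301 = 49912 - 25301 = 24611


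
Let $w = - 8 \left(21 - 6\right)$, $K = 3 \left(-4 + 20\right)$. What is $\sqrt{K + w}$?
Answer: $6 i \sqrt{2} \approx 8.4853 i$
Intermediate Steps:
$K = 48$ ($K = 3 \cdot 16 = 48$)
$w = -120$ ($w = \left(-8\right) 15 = -120$)
$\sqrt{K + w} = \sqrt{48 - 120} = \sqrt{-72} = 6 i \sqrt{2}$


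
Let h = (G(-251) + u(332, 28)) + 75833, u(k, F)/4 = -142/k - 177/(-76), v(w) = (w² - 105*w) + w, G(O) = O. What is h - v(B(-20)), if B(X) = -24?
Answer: 114360263/1577 ≈ 72518.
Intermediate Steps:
v(w) = w² - 104*w
u(k, F) = 177/19 - 568/k (u(k, F) = 4*(-142/k - 177/(-76)) = 4*(-142/k - 177*(-1/76)) = 4*(-142/k + 177/76) = 4*(177/76 - 142/k) = 177/19 - 568/k)
h = 119204807/1577 (h = (-251 + (177/19 - 568/332)) + 75833 = (-251 + (177/19 - 568*1/332)) + 75833 = (-251 + (177/19 - 142/83)) + 75833 = (-251 + 11993/1577) + 75833 = -383834/1577 + 75833 = 119204807/1577 ≈ 75590.)
h - v(B(-20)) = 119204807/1577 - (-24)*(-104 - 24) = 119204807/1577 - (-24)*(-128) = 119204807/1577 - 1*3072 = 119204807/1577 - 3072 = 114360263/1577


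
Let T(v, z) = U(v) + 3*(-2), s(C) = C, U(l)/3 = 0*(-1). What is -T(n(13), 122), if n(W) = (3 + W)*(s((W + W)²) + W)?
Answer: 6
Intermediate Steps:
U(l) = 0 (U(l) = 3*(0*(-1)) = 3*0 = 0)
n(W) = (3 + W)*(W + 4*W²) (n(W) = (3 + W)*((W + W)² + W) = (3 + W)*((2*W)² + W) = (3 + W)*(4*W² + W) = (3 + W)*(W + 4*W²))
T(v, z) = -6 (T(v, z) = 0 + 3*(-2) = 0 - 6 = -6)
-T(n(13), 122) = -1*(-6) = 6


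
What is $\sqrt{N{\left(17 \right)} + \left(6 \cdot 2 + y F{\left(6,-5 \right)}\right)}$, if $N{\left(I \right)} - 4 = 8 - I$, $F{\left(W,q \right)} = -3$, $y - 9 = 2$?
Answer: $i \sqrt{26} \approx 5.099 i$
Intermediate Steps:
$y = 11$ ($y = 9 + 2 = 11$)
$N{\left(I \right)} = 12 - I$ ($N{\left(I \right)} = 4 - \left(-8 + I\right) = 12 - I$)
$\sqrt{N{\left(17 \right)} + \left(6 \cdot 2 + y F{\left(6,-5 \right)}\right)} = \sqrt{\left(12 - 17\right) + \left(6 \cdot 2 + 11 \left(-3\right)\right)} = \sqrt{\left(12 - 17\right) + \left(12 - 33\right)} = \sqrt{-5 - 21} = \sqrt{-26} = i \sqrt{26}$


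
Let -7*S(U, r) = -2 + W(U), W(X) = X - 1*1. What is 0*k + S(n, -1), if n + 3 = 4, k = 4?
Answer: 2/7 ≈ 0.28571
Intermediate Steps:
W(X) = -1 + X (W(X) = X - 1 = -1 + X)
n = 1 (n = -3 + 4 = 1)
S(U, r) = 3/7 - U/7 (S(U, r) = -(-2 + (-1 + U))/7 = -(-3 + U)/7 = 3/7 - U/7)
0*k + S(n, -1) = 0*4 + (3/7 - ⅐*1) = 0 + (3/7 - ⅐) = 0 + 2/7 = 2/7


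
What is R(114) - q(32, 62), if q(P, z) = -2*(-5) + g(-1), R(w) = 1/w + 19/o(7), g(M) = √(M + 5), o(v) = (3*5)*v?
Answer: -47123/3990 ≈ -11.810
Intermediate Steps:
o(v) = 15*v
g(M) = √(5 + M)
R(w) = 19/105 + 1/w (R(w) = 1/w + 19/((15*7)) = 1/w + 19/105 = 19/105 + 1/w)
q(P, z) = 12 (q(P, z) = -2*(-5) + √(5 - 1) = 10 + √4 = 10 + 2 = 12)
R(114) - q(32, 62) = (19/105 + 1/114) - 1*12 = (19/105 + 1/114) - 12 = 757/3990 - 12 = -47123/3990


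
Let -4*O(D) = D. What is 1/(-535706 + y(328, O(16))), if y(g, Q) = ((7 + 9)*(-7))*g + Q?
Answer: -1/572446 ≈ -1.7469e-6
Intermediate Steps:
O(D) = -D/4
y(g, Q) = Q - 112*g (y(g, Q) = (16*(-7))*g + Q = -112*g + Q = Q - 112*g)
1/(-535706 + y(328, O(16))) = 1/(-535706 + (-1/4*16 - 112*328)) = 1/(-535706 + (-4 - 36736)) = 1/(-535706 - 36740) = 1/(-572446) = -1/572446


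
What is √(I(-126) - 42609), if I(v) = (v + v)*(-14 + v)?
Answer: I*√7329 ≈ 85.61*I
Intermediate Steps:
I(v) = 2*v*(-14 + v) (I(v) = (2*v)*(-14 + v) = 2*v*(-14 + v))
√(I(-126) - 42609) = √(2*(-126)*(-14 - 126) - 42609) = √(2*(-126)*(-140) - 42609) = √(35280 - 42609) = √(-7329) = I*√7329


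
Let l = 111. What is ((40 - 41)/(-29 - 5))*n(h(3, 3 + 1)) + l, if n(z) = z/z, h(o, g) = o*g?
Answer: 3775/34 ≈ 111.03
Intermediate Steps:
h(o, g) = g*o
n(z) = 1
((40 - 41)/(-29 - 5))*n(h(3, 3 + 1)) + l = ((40 - 41)/(-29 - 5))*1 + 111 = -1/(-34)*1 + 111 = -1*(-1/34)*1 + 111 = (1/34)*1 + 111 = 1/34 + 111 = 3775/34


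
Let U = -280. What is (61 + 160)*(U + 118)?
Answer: -35802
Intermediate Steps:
(61 + 160)*(U + 118) = (61 + 160)*(-280 + 118) = 221*(-162) = -35802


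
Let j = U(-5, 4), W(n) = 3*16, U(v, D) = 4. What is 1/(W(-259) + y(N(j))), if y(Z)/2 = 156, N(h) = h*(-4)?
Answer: 1/360 ≈ 0.0027778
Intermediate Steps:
W(n) = 48
j = 4
N(h) = -4*h
y(Z) = 312 (y(Z) = 2*156 = 312)
1/(W(-259) + y(N(j))) = 1/(48 + 312) = 1/360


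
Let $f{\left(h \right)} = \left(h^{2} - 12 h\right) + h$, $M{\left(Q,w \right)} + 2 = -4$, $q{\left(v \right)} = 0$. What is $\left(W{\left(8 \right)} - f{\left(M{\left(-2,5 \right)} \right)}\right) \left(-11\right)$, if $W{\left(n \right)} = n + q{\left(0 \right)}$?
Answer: $1034$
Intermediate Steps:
$M{\left(Q,w \right)} = -6$ ($M{\left(Q,w \right)} = -2 - 4 = -6$)
$f{\left(h \right)} = h^{2} - 11 h$
$W{\left(n \right)} = n$ ($W{\left(n \right)} = n + 0 = n$)
$\left(W{\left(8 \right)} - f{\left(M{\left(-2,5 \right)} \right)}\right) \left(-11\right) = \left(8 - - 6 \left(-11 - 6\right)\right) \left(-11\right) = \left(8 - \left(-6\right) \left(-17\right)\right) \left(-11\right) = \left(8 - 102\right) \left(-11\right) = \left(-94\right) \left(-11\right) = 1034$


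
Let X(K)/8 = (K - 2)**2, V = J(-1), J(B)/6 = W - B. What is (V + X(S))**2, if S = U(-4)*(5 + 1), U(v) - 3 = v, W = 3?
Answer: 287296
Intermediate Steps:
U(v) = 3 + v
J(B) = 18 - 6*B (J(B) = 6*(3 - B) = 18 - 6*B)
S = -6 (S = (3 - 4)*(5 + 1) = -1*6 = -6)
V = 24 (V = 18 - 6*(-1) = 18 + 6 = 24)
X(K) = 8*(-2 + K)**2 (X(K) = 8*(K - 2)**2 = 8*(-2 + K)**2)
(V + X(S))**2 = (24 + 8*(-2 - 6)**2)**2 = (24 + 8*(-8)**2)**2 = (24 + 8*64)**2 = (24 + 512)**2 = 536**2 = 287296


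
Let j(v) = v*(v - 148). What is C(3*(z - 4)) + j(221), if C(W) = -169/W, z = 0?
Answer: 193765/12 ≈ 16147.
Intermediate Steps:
j(v) = v*(-148 + v)
C(3*(z - 4)) + j(221) = -169*1/(3*(0 - 4)) + 221*(-148 + 221) = -169/(3*(-4)) + 221*73 = -169/(-12) + 16133 = -169*(-1/12) + 16133 = 169/12 + 16133 = 193765/12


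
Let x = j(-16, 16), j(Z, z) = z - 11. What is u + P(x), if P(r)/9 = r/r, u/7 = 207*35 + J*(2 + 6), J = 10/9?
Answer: 457076/9 ≈ 50786.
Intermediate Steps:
J = 10/9 (J = 10*(⅑) = 10/9 ≈ 1.1111)
j(Z, z) = -11 + z
x = 5 (x = -11 + 16 = 5)
u = 456995/9 (u = 7*(207*35 + 10*(2 + 6)/9) = 7*(7245 + (10/9)*8) = 7*(7245 + 80/9) = 7*(65285/9) = 456995/9 ≈ 50777.)
P(r) = 9 (P(r) = 9*(r/r) = 9*1 = 9)
u + P(x) = 456995/9 + 9 = 457076/9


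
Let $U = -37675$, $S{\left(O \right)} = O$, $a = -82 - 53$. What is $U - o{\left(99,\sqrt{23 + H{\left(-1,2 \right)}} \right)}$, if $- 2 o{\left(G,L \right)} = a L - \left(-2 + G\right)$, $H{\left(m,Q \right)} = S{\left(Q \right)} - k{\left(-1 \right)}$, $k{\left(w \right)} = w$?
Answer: $- \frac{75447}{2} - \frac{135 \sqrt{26}}{2} \approx -38068.0$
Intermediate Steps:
$a = -135$ ($a = -82 - 53 = -135$)
$H{\left(m,Q \right)} = 1 + Q$ ($H{\left(m,Q \right)} = Q - -1 = Q + 1 = 1 + Q$)
$o{\left(G,L \right)} = -1 + \frac{G}{2} + \frac{135 L}{2}$ ($o{\left(G,L \right)} = - \frac{- 135 L - \left(-2 + G\right)}{2} = - \frac{2 - G - 135 L}{2} = -1 + \frac{G}{2} + \frac{135 L}{2}$)
$U - o{\left(99,\sqrt{23 + H{\left(-1,2 \right)}} \right)} = -37675 - \left(-1 + \frac{1}{2} \cdot 99 + \frac{135 \sqrt{23 + \left(1 + 2\right)}}{2}\right) = -37675 - \left(-1 + \frac{99}{2} + \frac{135 \sqrt{23 + 3}}{2}\right) = -37675 - \left(-1 + \frac{99}{2} + \frac{135 \sqrt{26}}{2}\right) = -37675 - \left(\frac{97}{2} + \frac{135 \sqrt{26}}{2}\right) = - \frac{75447}{2} - \frac{135 \sqrt{26}}{2}$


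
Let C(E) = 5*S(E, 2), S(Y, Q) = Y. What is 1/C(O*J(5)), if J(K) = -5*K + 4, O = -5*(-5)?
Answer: -1/2625 ≈ -0.00038095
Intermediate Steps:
O = 25
J(K) = 4 - 5*K
C(E) = 5*E
1/C(O*J(5)) = 1/(5*(25*(4 - 5*5))) = 1/(5*(25*(4 - 25))) = 1/(5*(25*(-21))) = 1/(5*(-525)) = 1/(-2625) = -1/2625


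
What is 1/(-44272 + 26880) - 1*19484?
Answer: -338865729/17392 ≈ -19484.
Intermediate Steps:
1/(-44272 + 26880) - 1*19484 = 1/(-17392) - 19484 = -1/17392 - 19484 = -338865729/17392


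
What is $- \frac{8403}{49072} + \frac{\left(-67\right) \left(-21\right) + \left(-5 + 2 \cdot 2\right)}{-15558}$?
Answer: $- \frac{99864553}{381731088} \approx -0.26161$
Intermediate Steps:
$- \frac{8403}{49072} + \frac{\left(-67\right) \left(-21\right) + \left(-5 + 2 \cdot 2\right)}{-15558} = \left(-8403\right) \frac{1}{49072} + \left(1407 + \left(-5 + 4\right)\right) \left(- \frac{1}{15558}\right) = - \frac{8403}{49072} + \left(1407 - 1\right) \left(- \frac{1}{15558}\right) = - \frac{8403}{49072} + 1406 \left(- \frac{1}{15558}\right) = - \frac{8403}{49072} - \frac{703}{7779} = - \frac{99864553}{381731088}$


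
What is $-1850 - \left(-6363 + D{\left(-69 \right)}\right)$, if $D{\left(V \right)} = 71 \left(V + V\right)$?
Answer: $14311$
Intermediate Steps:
$D{\left(V \right)} = 142 V$ ($D{\left(V \right)} = 71 \cdot 2 V = 142 V$)
$-1850 - \left(-6363 + D{\left(-69 \right)}\right) = -1850 - \left(-6363 + 142 \left(-69\right)\right) = -1850 + \left(6363 - -9798\right) = -1850 + \left(6363 + 9798\right) = -1850 + 16161 = 14311$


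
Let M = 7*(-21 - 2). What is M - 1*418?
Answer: -579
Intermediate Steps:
M = -161 (M = 7*(-23) = -161)
M - 1*418 = -161 - 1*418 = -161 - 418 = -579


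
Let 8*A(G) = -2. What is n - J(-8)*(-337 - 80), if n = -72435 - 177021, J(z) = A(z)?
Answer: -998241/4 ≈ -2.4956e+5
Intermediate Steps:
A(G) = -¼ (A(G) = (⅛)*(-2) = -¼)
J(z) = -¼
n = -249456
n - J(-8)*(-337 - 80) = -249456 - (-1)*(-337 - 80)/4 = -249456 - (-1)*(-417)/4 = -249456 - 1*417/4 = -249456 - 417/4 = -998241/4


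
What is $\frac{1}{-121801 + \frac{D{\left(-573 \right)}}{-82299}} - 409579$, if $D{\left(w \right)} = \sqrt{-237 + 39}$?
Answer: $\frac{- 409579 \sqrt{22} + 1368553686120740 i}{\sqrt{22} - 3341366833 i} \approx -4.0958 \cdot 10^{5}$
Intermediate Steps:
$D{\left(w \right)} = 3 i \sqrt{22}$ ($D{\left(w \right)} = \sqrt{-198} = 3 i \sqrt{22}$)
$\frac{1}{-121801 + \frac{D{\left(-573 \right)}}{-82299}} - 409579 = \frac{1}{-121801 + \frac{3 i \sqrt{22}}{-82299}} - 409579 = \frac{1}{-121801 + 3 i \sqrt{22} \left(- \frac{1}{82299}\right)} - 409579 = \frac{1}{-121801 - \frac{i \sqrt{22}}{27433}} - 409579 = -409579 + \frac{1}{-121801 - \frac{i \sqrt{22}}{27433}}$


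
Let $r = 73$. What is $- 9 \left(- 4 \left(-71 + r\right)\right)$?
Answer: $72$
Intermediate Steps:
$- 9 \left(- 4 \left(-71 + r\right)\right) = - 9 \left(- 4 \left(-71 + 73\right)\right) = - 9 \left(\left(-4\right) 2\right) = \left(-9\right) \left(-8\right) = 72$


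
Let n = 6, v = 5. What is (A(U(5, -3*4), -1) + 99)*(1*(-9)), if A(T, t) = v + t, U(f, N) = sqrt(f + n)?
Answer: -927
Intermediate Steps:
U(f, N) = sqrt(6 + f) (U(f, N) = sqrt(f + 6) = sqrt(6 + f))
A(T, t) = 5 + t
(A(U(5, -3*4), -1) + 99)*(1*(-9)) = ((5 - 1) + 99)*(1*(-9)) = (4 + 99)*(-9) = 103*(-9) = -927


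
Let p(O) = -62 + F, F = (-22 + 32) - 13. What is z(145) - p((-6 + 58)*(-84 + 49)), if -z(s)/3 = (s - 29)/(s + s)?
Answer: 319/5 ≈ 63.800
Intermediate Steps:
F = -3 (F = 10 - 13 = -3)
z(s) = -3*(-29 + s)/(2*s) (z(s) = -3*(s - 29)/(s + s) = -3*(-29 + s)/(2*s))
p(O) = -65 (p(O) = -62 - 3 = -65)
z(145) - p((-6 + 58)*(-84 + 49)) = (3/2)*(29 - 1*145)/145 - 1*(-65) = (3/2)*(1/145)*(29 - 145) + 65 = (3/2)*(1/145)*(-116) + 65 = -6/5 + 65 = 319/5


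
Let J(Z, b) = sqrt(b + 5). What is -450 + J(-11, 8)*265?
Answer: -450 + 265*sqrt(13) ≈ 505.47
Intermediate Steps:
J(Z, b) = sqrt(5 + b)
-450 + J(-11, 8)*265 = -450 + sqrt(5 + 8)*265 = -450 + sqrt(13)*265 = -450 + 265*sqrt(13)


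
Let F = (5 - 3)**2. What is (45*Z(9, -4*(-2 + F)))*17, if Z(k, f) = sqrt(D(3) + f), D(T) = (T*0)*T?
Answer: 1530*I*sqrt(2) ≈ 2163.7*I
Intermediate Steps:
D(T) = 0 (D(T) = 0*T = 0)
F = 4 (F = 2**2 = 4)
Z(k, f) = sqrt(f) (Z(k, f) = sqrt(0 + f) = sqrt(f))
(45*Z(9, -4*(-2 + F)))*17 = (45*sqrt(-4*(-2 + 4)))*17 = (45*sqrt(-4*2))*17 = (45*sqrt(-8))*17 = (45*(2*I*sqrt(2)))*17 = (90*I*sqrt(2))*17 = 1530*I*sqrt(2)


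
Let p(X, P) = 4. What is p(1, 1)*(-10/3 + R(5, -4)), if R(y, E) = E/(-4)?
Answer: -28/3 ≈ -9.3333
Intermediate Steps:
R(y, E) = -E/4 (R(y, E) = E*(-¼) = -E/4)
p(1, 1)*(-10/3 + R(5, -4)) = 4*(-10/3 - ¼*(-4)) = 4*(-10*⅓ + 1) = 4*(-10/3 + 1) = 4*(-7/3) = -28/3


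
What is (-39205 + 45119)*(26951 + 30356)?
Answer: 338913598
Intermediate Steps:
(-39205 + 45119)*(26951 + 30356) = 5914*57307 = 338913598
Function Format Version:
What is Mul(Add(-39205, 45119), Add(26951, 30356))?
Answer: 338913598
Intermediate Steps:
Mul(Add(-39205, 45119), Add(26951, 30356)) = Mul(5914, 57307) = 338913598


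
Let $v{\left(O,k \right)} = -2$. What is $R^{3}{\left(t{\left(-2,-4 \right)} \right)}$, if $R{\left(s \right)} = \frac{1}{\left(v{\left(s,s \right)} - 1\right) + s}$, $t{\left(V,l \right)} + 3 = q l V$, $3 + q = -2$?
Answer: $- \frac{1}{97336} \approx -1.0274 \cdot 10^{-5}$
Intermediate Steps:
$q = -5$ ($q = -3 - 2 = -5$)
$t{\left(V,l \right)} = -3 - 5 V l$ ($t{\left(V,l \right)} = -3 + - 5 l V = -3 - 5 V l$)
$R{\left(s \right)} = \frac{1}{-3 + s}$ ($R{\left(s \right)} = \frac{1}{\left(-2 - 1\right) + s} = \frac{1}{-3 + s}$)
$R^{3}{\left(t{\left(-2,-4 \right)} \right)} = \left(\frac{1}{-3 - \left(3 - -40\right)}\right)^{3} = \left(\frac{1}{-3 - 43}\right)^{3} = \left(\frac{1}{-46}\right)^{3} = \left(- \frac{1}{46}\right)^{3} = - \frac{1}{97336}$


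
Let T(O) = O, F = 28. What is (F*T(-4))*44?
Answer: -4928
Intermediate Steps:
(F*T(-4))*44 = (28*(-4))*44 = -112*44 = -4928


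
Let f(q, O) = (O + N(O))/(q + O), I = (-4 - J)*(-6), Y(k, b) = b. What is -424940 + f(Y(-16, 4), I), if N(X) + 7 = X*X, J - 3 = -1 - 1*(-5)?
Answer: -5948277/14 ≈ -4.2488e+5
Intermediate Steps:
J = 7 (J = 3 + (-1 - 1*(-5)) = 3 + (-1 + 5) = 3 + 4 = 7)
N(X) = -7 + X² (N(X) = -7 + X*X = -7 + X²)
I = 66 (I = (-4 - 1*7)*(-6) = (-4 - 7)*(-6) = -11*(-6) = 66)
f(q, O) = (-7 + O + O²)/(O + q) (f(q, O) = (O + (-7 + O²))/(q + O) = (-7 + O + O²)/(O + q))
-424940 + f(Y(-16, 4), I) = -424940 + (-7 + 66 + 66²)/(66 + 4) = -424940 + (-7 + 66 + 4356)/70 = -424940 + (1/70)*4415 = -424940 + 883/14 = -5948277/14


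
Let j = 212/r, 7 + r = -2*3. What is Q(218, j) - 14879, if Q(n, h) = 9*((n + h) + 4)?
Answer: -169361/13 ≈ -13028.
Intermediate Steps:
r = -13 (r = -7 - 2*3 = -7 - 6 = -13)
j = -212/13 (j = 212/(-13) = 212*(-1/13) = -212/13 ≈ -16.308)
Q(n, h) = 36 + 9*h + 9*n (Q(n, h) = 9*((h + n) + 4) = 9*(4 + h + n) = 36 + 9*h + 9*n)
Q(218, j) - 14879 = (36 + 9*(-212/13) + 9*218) - 14879 = (36 - 1908/13 + 1962) - 14879 = 24066/13 - 14879 = -169361/13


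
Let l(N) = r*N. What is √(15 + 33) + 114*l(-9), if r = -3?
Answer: 3078 + 4*√3 ≈ 3084.9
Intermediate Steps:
l(N) = -3*N
√(15 + 33) + 114*l(-9) = √(15 + 33) + 114*(-3*(-9)) = √48 + 114*27 = 4*√3 + 3078 = 3078 + 4*√3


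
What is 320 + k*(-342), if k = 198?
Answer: -67396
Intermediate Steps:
320 + k*(-342) = 320 + 198*(-342) = 320 - 67716 = -67396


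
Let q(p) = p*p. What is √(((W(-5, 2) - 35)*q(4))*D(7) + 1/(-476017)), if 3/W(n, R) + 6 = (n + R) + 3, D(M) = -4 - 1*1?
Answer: √643521802904743/476017 ≈ 53.292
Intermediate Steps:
q(p) = p²
D(M) = -5 (D(M) = -4 - 1 = -5)
W(n, R) = 3/(-3 + R + n) (W(n, R) = 3/(-6 + ((n + R) + 3)) = 3/(-6 + ((R + n) + 3)) = 3/(-6 + (3 + R + n)) = 3/(-3 + R + n))
√(((W(-5, 2) - 35)*q(4))*D(7) + 1/(-476017)) = √(((3/(-3 + 2 - 5) - 35)*4²)*(-5) + 1/(-476017)) = √(((3/(-6) - 35)*16)*(-5) - 1/476017) = √(((3*(-⅙) - 35)*16)*(-5) - 1/476017) = √(((-½ - 35)*16)*(-5) - 1/476017) = √(-71/2*16*(-5) - 1/476017) = √(-568*(-5) - 1/476017) = √(2840 - 1/476017) = √(1351888279/476017) = √643521802904743/476017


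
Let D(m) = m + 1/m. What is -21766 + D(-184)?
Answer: -4038801/184 ≈ -21950.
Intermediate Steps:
-21766 + D(-184) = -21766 + (-184 + 1/(-184)) = -21766 + (-184 - 1/184) = -21766 - 33857/184 = -4038801/184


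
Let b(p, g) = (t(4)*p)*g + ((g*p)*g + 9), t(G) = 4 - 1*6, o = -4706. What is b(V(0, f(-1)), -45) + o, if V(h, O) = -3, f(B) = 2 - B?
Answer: -11042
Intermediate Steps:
t(G) = -2 (t(G) = 4 - 6 = -2)
b(p, g) = 9 + p*g**2 - 2*g*p (b(p, g) = (-2*p)*g + ((g*p)*g + 9) = -2*g*p + (p*g**2 + 9) = -2*g*p + (9 + p*g**2) = 9 + p*g**2 - 2*g*p)
b(V(0, f(-1)), -45) + o = (9 - 3*(-45)**2 - 2*(-45)*(-3)) - 4706 = (9 - 3*2025 - 270) - 4706 = (9 - 6075 - 270) - 4706 = -6336 - 4706 = -11042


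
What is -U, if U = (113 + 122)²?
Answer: -55225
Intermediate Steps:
U = 55225 (U = 235² = 55225)
-U = -1*55225 = -55225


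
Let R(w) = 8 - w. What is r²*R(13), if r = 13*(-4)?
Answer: -13520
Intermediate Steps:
r = -52
r²*R(13) = (-52)²*(8 - 1*13) = 2704*(8 - 13) = 2704*(-5) = -13520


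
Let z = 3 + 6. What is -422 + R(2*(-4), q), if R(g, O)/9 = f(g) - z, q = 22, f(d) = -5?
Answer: -548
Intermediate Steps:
z = 9
R(g, O) = -126 (R(g, O) = 9*(-5 - 1*9) = 9*(-5 - 9) = 9*(-14) = -126)
-422 + R(2*(-4), q) = -422 - 126 = -548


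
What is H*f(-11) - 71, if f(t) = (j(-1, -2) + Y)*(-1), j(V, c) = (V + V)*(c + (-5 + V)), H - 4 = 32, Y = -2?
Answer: -575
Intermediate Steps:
H = 36 (H = 4 + 32 = 36)
j(V, c) = 2*V*(-5 + V + c) (j(V, c) = (2*V)*(-5 + V + c) = 2*V*(-5 + V + c))
f(t) = -14 (f(t) = (2*(-1)*(-5 - 1 - 2) - 2)*(-1) = (2*(-1)*(-8) - 2)*(-1) = (16 - 2)*(-1) = 14*(-1) = -14)
H*f(-11) - 71 = 36*(-14) - 71 = -504 - 71 = -575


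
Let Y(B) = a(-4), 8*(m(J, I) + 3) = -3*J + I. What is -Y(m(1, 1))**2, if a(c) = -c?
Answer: -16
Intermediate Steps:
m(J, I) = -3 - 3*J/8 + I/8 (m(J, I) = -3 + (-3*J + I)/8 = -3 + (I - 3*J)/8 = -3 + (-3*J/8 + I/8) = -3 - 3*J/8 + I/8)
Y(B) = 4 (Y(B) = -1*(-4) = 4)
-Y(m(1, 1))**2 = -1*4**2 = -1*16 = -16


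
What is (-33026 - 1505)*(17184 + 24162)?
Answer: -1427718726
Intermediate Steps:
(-33026 - 1505)*(17184 + 24162) = -34531*41346 = -1427718726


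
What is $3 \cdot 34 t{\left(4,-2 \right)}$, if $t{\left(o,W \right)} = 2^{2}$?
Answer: $408$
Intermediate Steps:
$t{\left(o,W \right)} = 4$
$3 \cdot 34 t{\left(4,-2 \right)} = 3 \cdot 34 \cdot 4 = 102 \cdot 4 = 408$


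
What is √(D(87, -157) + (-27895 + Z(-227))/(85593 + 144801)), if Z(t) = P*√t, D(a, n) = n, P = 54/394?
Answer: √(-323675050489095738 + 1225465686*I*√227)/45387618 ≈ 3.5751e-7 + 12.535*I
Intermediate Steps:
P = 27/197 (P = 54*(1/394) = 27/197 ≈ 0.13706)
Z(t) = 27*√t/197
√(D(87, -157) + (-27895 + Z(-227))/(85593 + 144801)) = √(-157 + (-27895 + 27*√(-227)/197)/(85593 + 144801)) = √(-157 + (-27895 + 27*(I*√227)/197)/230394) = √(-157 + (-27895 + 27*I*√227/197)*(1/230394)) = √(-157 + (-27895/230394 + 9*I*√227/15129206)) = √(-36199753/230394 + 9*I*√227/15129206)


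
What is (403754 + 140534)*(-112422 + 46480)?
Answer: -35891439296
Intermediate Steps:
(403754 + 140534)*(-112422 + 46480) = 544288*(-65942) = -35891439296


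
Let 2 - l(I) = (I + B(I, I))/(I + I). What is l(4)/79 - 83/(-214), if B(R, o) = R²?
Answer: 3225/8453 ≈ 0.38152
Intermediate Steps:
l(I) = 2 - (I + I²)/(2*I) (l(I) = 2 - (I + I²)/(I + I) = 2 - (I + I²)/(2*I))
l(4)/79 - 83/(-214) = (3/2 - ½*4)/79 - 83/(-214) = (3/2 - 2)*(1/79) - 83*(-1/214) = -½*1/79 + 83/214 = -1/158 + 83/214 = 3225/8453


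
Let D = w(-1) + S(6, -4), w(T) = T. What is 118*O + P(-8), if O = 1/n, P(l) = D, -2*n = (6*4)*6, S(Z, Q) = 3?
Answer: 13/36 ≈ 0.36111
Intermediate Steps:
n = -72 (n = -6*4*6/2 = -12*6 = -½*144 = -72)
D = 2 (D = -1 + 3 = 2)
P(l) = 2
O = -1/72 (O = 1/(-72) = -1/72 ≈ -0.013889)
118*O + P(-8) = 118*(-1/72) + 2 = -59/36 + 2 = 13/36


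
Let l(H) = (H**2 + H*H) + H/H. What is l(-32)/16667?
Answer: 2049/16667 ≈ 0.12294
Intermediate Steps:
l(H) = 1 + 2*H**2 (l(H) = (H**2 + H**2) + 1 = 2*H**2 + 1 = 1 + 2*H**2)
l(-32)/16667 = (1 + 2*(-32)**2)/16667 = (1 + 2*1024)*(1/16667) = (1 + 2048)*(1/16667) = 2049*(1/16667) = 2049/16667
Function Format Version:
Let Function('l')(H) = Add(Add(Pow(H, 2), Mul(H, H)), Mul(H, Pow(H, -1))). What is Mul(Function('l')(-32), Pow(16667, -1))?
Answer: Rational(2049, 16667) ≈ 0.12294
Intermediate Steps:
Function('l')(H) = Add(1, Mul(2, Pow(H, 2))) (Function('l')(H) = Add(Add(Pow(H, 2), Pow(H, 2)), 1) = Add(Mul(2, Pow(H, 2)), 1) = Add(1, Mul(2, Pow(H, 2))))
Mul(Function('l')(-32), Pow(16667, -1)) = Mul(Add(1, Mul(2, Pow(-32, 2))), Pow(16667, -1)) = Mul(Add(1, Mul(2, 1024)), Rational(1, 16667)) = Mul(Add(1, 2048), Rational(1, 16667)) = Mul(2049, Rational(1, 16667)) = Rational(2049, 16667)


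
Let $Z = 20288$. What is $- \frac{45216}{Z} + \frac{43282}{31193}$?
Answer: $- \frac{16634921}{19776362} \approx -0.84115$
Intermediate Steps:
$- \frac{45216}{Z} + \frac{43282}{31193} = - \frac{45216}{20288} + \frac{43282}{31193} = \left(-45216\right) \frac{1}{20288} + 43282 \cdot \frac{1}{31193} = - \frac{1413}{634} + \frac{43282}{31193} = - \frac{16634921}{19776362}$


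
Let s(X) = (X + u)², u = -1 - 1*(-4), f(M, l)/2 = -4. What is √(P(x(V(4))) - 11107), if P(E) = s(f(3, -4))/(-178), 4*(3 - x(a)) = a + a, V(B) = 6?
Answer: I*√351918638/178 ≈ 105.39*I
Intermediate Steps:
f(M, l) = -8 (f(M, l) = 2*(-4) = -8)
u = 3 (u = -1 + 4 = 3)
s(X) = (3 + X)² (s(X) = (X + 3)² = (3 + X)²)
x(a) = 3 - a/2 (x(a) = 3 - (a + a)/4 = 3 - a/2)
P(E) = -25/178 (P(E) = (3 - 8)²/(-178) = (-5)²*(-1/178) = 25*(-1/178) = -25/178)
√(P(x(V(4))) - 11107) = √(-25/178 - 11107) = √(-1977071/178) = I*√351918638/178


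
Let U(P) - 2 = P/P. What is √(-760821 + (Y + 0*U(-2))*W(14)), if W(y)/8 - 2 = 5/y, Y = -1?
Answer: I*√37281153/7 ≈ 872.26*I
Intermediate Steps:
U(P) = 3 (U(P) = 2 + P/P = 2 + 1 = 3)
W(y) = 16 + 40/y (W(y) = 16 + 8*(5/y) = 16 + 40/y)
√(-760821 + (Y + 0*U(-2))*W(14)) = √(-760821 + (-1 + 0*3)*(16 + 40/14)) = √(-760821 + (-1 + 0)*(16 + 40*(1/14))) = √(-760821 - (16 + 20/7)) = √(-760821 - 1*132/7) = √(-760821 - 132/7) = √(-5325879/7) = I*√37281153/7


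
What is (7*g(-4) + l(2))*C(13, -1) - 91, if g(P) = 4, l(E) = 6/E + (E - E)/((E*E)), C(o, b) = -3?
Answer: -184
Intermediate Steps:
l(E) = 6/E (l(E) = 6/E + 0/(E²) = 6/E + 0/E² = 6/E + 0 = 6/E)
(7*g(-4) + l(2))*C(13, -1) - 91 = (7*4 + 6/2)*(-3) - 91 = (28 + 6*(½))*(-3) - 91 = (28 + 3)*(-3) - 91 = 31*(-3) - 91 = -93 - 91 = -184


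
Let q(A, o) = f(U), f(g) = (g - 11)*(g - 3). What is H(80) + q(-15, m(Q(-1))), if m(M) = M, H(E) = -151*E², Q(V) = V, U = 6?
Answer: -966415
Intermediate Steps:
f(g) = (-11 + g)*(-3 + g)
q(A, o) = -15 (q(A, o) = 33 + 6² - 14*6 = 33 + 36 - 84 = -15)
H(80) + q(-15, m(Q(-1))) = -151*80² - 15 = -151*6400 - 15 = -966400 - 15 = -966415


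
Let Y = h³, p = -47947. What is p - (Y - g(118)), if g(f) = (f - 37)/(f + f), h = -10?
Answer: -11079411/236 ≈ -46947.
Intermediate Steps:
Y = -1000 (Y = (-10)³ = -1000)
g(f) = (-37 + f)/(2*f) (g(f) = (-37 + f)/((2*f)) = (-37 + f)*(1/(2*f)) = (-37 + f)/(2*f))
p - (Y - g(118)) = -47947 - (-1000 - (-37 + 118)/(2*118)) = -47947 - (-1000 - 81/(2*118)) = -47947 - (-1000 - 1*81/236) = -47947 - (-1000 - 81/236) = -47947 - 1*(-236081/236) = -47947 + 236081/236 = -11079411/236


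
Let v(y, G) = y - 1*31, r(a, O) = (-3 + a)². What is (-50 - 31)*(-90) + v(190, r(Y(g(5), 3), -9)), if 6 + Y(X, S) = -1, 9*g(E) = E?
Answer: 7449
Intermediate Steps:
g(E) = E/9
Y(X, S) = -7 (Y(X, S) = -6 - 1 = -7)
v(y, G) = -31 + y (v(y, G) = y - 31 = -31 + y)
(-50 - 31)*(-90) + v(190, r(Y(g(5), 3), -9)) = (-50 - 31)*(-90) + (-31 + 190) = -81*(-90) + 159 = 7290 + 159 = 7449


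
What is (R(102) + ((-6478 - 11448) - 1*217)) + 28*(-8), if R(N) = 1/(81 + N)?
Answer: -3361160/183 ≈ -18367.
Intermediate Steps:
(R(102) + ((-6478 - 11448) - 1*217)) + 28*(-8) = (1/(81 + 102) + ((-6478 - 11448) - 1*217)) + 28*(-8) = (1/183 + (-17926 - 217)) - 224 = (1/183 - 18143) - 224 = -3320168/183 - 224 = -3361160/183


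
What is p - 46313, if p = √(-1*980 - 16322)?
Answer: -46313 + I*√17302 ≈ -46313.0 + 131.54*I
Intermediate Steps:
p = I*√17302 (p = √(-980 - 16322) = √(-17302) = I*√17302 ≈ 131.54*I)
p - 46313 = I*√17302 - 46313 = -46313 + I*√17302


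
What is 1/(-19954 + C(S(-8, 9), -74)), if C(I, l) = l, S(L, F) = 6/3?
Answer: -1/20028 ≈ -4.9930e-5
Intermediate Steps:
S(L, F) = 2 (S(L, F) = 6*(1/3) = 2)
1/(-19954 + C(S(-8, 9), -74)) = 1/(-19954 - 74) = 1/(-20028) = -1/20028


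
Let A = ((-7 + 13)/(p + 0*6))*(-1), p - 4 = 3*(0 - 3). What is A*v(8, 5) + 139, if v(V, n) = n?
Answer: 145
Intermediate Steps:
p = -5 (p = 4 + 3*(0 - 3) = 4 + 3*(-3) = 4 - 9 = -5)
A = 6/5 (A = ((-7 + 13)/(-5 + 0*6))*(-1) = (6/(-5 + 0))*(-1) = (6/(-5))*(-1) = (6*(-⅕))*(-1) = -6/5*(-1) = 6/5 ≈ 1.2000)
A*v(8, 5) + 139 = (6/5)*5 + 139 = 6 + 139 = 145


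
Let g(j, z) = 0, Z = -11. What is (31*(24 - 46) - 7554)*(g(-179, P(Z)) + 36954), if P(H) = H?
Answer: -304353144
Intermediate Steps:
(31*(24 - 46) - 7554)*(g(-179, P(Z)) + 36954) = (31*(24 - 46) - 7554)*(0 + 36954) = (31*(-22) - 7554)*36954 = (-682 - 7554)*36954 = -8236*36954 = -304353144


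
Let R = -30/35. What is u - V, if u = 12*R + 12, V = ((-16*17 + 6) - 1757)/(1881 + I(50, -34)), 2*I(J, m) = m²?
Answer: 43669/17213 ≈ 2.5370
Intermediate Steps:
I(J, m) = m²/2
R = -6/7 (R = -30*1/35 = -6/7 ≈ -0.85714)
V = -2023/2459 (V = ((-16*17 + 6) - 1757)/(1881 + (½)*(-34)²) = ((-272 + 6) - 1757)/(1881 + (½)*1156) = (-266 - 1757)/(1881 + 578) = -2023/2459 ≈ -0.82269)
u = 12/7 (u = 12*(-6/7) + 12 = -72/7 + 12 = 12/7 ≈ 1.7143)
u - V = 12/7 - 1*(-2023/2459) = 12/7 + 2023/2459 = 43669/17213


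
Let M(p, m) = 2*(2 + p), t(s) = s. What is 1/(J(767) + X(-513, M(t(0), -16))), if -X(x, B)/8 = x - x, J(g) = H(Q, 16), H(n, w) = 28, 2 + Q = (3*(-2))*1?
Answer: 1/28 ≈ 0.035714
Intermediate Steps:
Q = -8 (Q = -2 + (3*(-2))*1 = -2 - 6*1 = -2 - 6 = -8)
M(p, m) = 4 + 2*p
J(g) = 28
X(x, B) = 0 (X(x, B) = -8*(x - x) = -8*0 = 0)
1/(J(767) + X(-513, M(t(0), -16))) = 1/(28 + 0) = 1/28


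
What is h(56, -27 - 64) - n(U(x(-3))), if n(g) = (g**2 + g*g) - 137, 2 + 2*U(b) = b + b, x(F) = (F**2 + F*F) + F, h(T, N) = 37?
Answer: -218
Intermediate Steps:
x(F) = F + 2*F**2 (x(F) = (F**2 + F**2) + F = 2*F**2 + F = F + 2*F**2)
U(b) = -1 + b (U(b) = -1 + (b + b)/2 = -1 + (2*b)/2 = -1 + b)
n(g) = -137 + 2*g**2 (n(g) = (g**2 + g**2) - 137 = 2*g**2 - 137 = -137 + 2*g**2)
h(56, -27 - 64) - n(U(x(-3))) = 37 - (-137 + 2*(-1 - 3*(1 + 2*(-3)))**2) = 37 - (-137 + 2*(-1 - 3*(1 - 6))**2) = 37 - (-137 + 2*(-1 - 3*(-5))**2) = 37 - (-137 + 2*(-1 + 15)**2) = 37 - (-137 + 2*14**2) = 37 - (-137 + 2*196) = 37 - (-137 + 392) = 37 - 1*255 = 37 - 255 = -218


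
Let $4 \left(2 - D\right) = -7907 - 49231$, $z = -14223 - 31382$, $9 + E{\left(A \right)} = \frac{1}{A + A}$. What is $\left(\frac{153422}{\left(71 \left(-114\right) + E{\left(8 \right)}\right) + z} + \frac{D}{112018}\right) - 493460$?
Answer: $- \frac{95001535283399821}{192520183772} \approx -4.9346 \cdot 10^{5}$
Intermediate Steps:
$E{\left(A \right)} = -9 + \frac{1}{2 A}$ ($E{\left(A \right)} = -9 + \frac{1}{A + A} = -9 + \frac{1}{2 A}$)
$z = -45605$ ($z = -14223 - 31382 = -45605$)
$D = \frac{28573}{2}$ ($D = 2 - \frac{-7907 - 49231}{4} = 2 - - \frac{28569}{2} = 2 + \frac{28569}{2} = \frac{28573}{2} \approx 14287.0$)
$\left(\frac{153422}{\left(71 \left(-114\right) + E{\left(8 \right)}\right) + z} + \frac{D}{112018}\right) - 493460 = \left(\frac{153422}{\left(71 \left(-114\right) - \left(9 - \frac{1}{2 \cdot 8}\right)\right) - 45605} + \frac{28573}{2 \cdot 112018}\right) - 493460 = \left(\frac{153422}{\left(-8094 + \left(-9 + \frac{1}{2} \cdot \frac{1}{8}\right)\right) - 45605} + \frac{28573}{2} \cdot \frac{1}{112018}\right) - 493460 = \left(\frac{153422}{\left(-8094 + \left(-9 + \frac{1}{16}\right)\right) - 45605} + \frac{28573}{224036}\right) - 493460 = \left(\frac{153422}{\left(-8094 - \frac{143}{16}\right) - 45605} + \frac{28573}{224036}\right) - 493460 = \left(\frac{153422}{- \frac{129647}{16} - 45605} + \frac{28573}{224036}\right) - 493460 = \left(\frac{153422}{- \frac{859327}{16}} + \frac{28573}{224036}\right) - 493460 = \left(153422 \left(- \frac{16}{859327}\right) + \frac{28573}{224036}\right) - 493460 = \left(- \frac{2454752}{859327} + \frac{28573}{224036}\right) - 493460 = - \frac{525399268701}{192520183772} - 493460 = - \frac{95001535283399821}{192520183772}$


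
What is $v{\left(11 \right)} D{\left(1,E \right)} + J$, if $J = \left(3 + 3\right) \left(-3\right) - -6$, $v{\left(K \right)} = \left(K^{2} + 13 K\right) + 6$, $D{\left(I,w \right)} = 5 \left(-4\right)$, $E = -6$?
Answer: $-5412$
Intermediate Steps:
$D{\left(I,w \right)} = -20$
$v{\left(K \right)} = 6 + K^{2} + 13 K$
$J = -12$ ($J = 6 \left(-3\right) + 6 = -18 + 6 = -12$)
$v{\left(11 \right)} D{\left(1,E \right)} + J = \left(6 + 11^{2} + 13 \cdot 11\right) \left(-20\right) - 12 = \left(6 + 121 + 143\right) \left(-20\right) - 12 = 270 \left(-20\right) - 12 = -5400 - 12 = -5412$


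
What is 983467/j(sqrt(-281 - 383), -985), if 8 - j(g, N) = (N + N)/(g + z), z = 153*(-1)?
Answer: -3147846463/17618 + 56983235*I*sqrt(166)/8809 ≈ -1.7867e+5 + 83344.0*I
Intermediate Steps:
z = -153
j(g, N) = 8 - 2*N/(-153 + g) (j(g, N) = 8 - (N + N)/(g - 153) = 8 - 2*N/(-153 + g))
983467/j(sqrt(-281 - 383), -985) = 983467/((2*(-612 - 1*(-985) + 4*sqrt(-281 - 383))/(-153 + sqrt(-281 - 383)))) = 983467/((2*(-612 + 985 + 4*sqrt(-664))/(-153 + sqrt(-664)))) = 983467/((2*(-612 + 985 + 4*(2*I*sqrt(166)))/(-153 + 2*I*sqrt(166)))) = 983467/((2*(-612 + 985 + 8*I*sqrt(166))/(-153 + 2*I*sqrt(166)))) = 983467/((2*(373 + 8*I*sqrt(166))/(-153 + 2*I*sqrt(166)))) = 983467*((-153 + 2*I*sqrt(166))/(2*(373 + 8*I*sqrt(166)))) = 983467*(-153 + 2*I*sqrt(166))/(2*(373 + 8*I*sqrt(166)))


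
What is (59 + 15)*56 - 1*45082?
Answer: -40938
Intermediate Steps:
(59 + 15)*56 - 1*45082 = 74*56 - 45082 = 4144 - 45082 = -40938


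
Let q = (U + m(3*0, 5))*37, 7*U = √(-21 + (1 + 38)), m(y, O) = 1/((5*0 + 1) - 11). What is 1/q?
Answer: 490/64787 + 2100*√2/64787 ≈ 0.053403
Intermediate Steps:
m(y, O) = -⅒ (m(y, O) = 1/((0 + 1) - 11) = 1/(1 - 11) = 1/(-10) = -⅒)
U = 3*√2/7 (U = √(-21 + (1 + 38))/7 = √(-21 + 39)/7 = √18/7 = (3*√2)/7 = 3*√2/7 ≈ 0.60609)
q = -37/10 + 111*√2/7 (q = (3*√2/7 - ⅒)*37 = (-⅒ + 3*√2/7)*37 = -37/10 + 111*√2/7 ≈ 18.725)
1/q = 1/(-37/10 + 111*√2/7)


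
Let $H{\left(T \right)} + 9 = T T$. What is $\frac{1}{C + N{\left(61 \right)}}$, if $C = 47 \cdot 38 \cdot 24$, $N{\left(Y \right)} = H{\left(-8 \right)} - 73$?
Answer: $\frac{1}{42846} \approx 2.3339 \cdot 10^{-5}$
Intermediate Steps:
$H{\left(T \right)} = -9 + T^{2}$ ($H{\left(T \right)} = -9 + T T = -9 + T^{2}$)
$N{\left(Y \right)} = -18$ ($N{\left(Y \right)} = \left(-9 + \left(-8\right)^{2}\right) - 73 = \left(-9 + 64\right) - 73 = 55 - 73 = -18$)
$C = 42864$ ($C = 1786 \cdot 24 = 42864$)
$\frac{1}{C + N{\left(61 \right)}} = \frac{1}{42864 - 18} = \frac{1}{42846}$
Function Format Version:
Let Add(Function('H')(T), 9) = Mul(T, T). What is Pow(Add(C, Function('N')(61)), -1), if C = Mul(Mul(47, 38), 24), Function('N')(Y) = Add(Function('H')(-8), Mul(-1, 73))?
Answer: Rational(1, 42846) ≈ 2.3339e-5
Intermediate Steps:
Function('H')(T) = Add(-9, Pow(T, 2)) (Function('H')(T) = Add(-9, Mul(T, T)) = Add(-9, Pow(T, 2)))
Function('N')(Y) = -18 (Function('N')(Y) = Add(Add(-9, Pow(-8, 2)), Mul(-1, 73)) = Add(Add(-9, 64), -73) = Add(55, -73) = -18)
C = 42864 (C = Mul(1786, 24) = 42864)
Pow(Add(C, Function('N')(61)), -1) = Pow(Add(42864, -18), -1) = Pow(42846, -1) = Rational(1, 42846)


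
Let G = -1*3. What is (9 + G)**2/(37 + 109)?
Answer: 18/73 ≈ 0.24658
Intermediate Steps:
G = -3
(9 + G)**2/(37 + 109) = (9 - 3)**2/(37 + 109) = 6**2/146 = 36*(1/146) = 18/73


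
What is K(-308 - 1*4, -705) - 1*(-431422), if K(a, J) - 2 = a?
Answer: 431112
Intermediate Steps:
K(a, J) = 2 + a
K(-308 - 1*4, -705) - 1*(-431422) = (2 + (-308 - 1*4)) - 1*(-431422) = (2 + (-308 - 4)) + 431422 = (2 - 312) + 431422 = -310 + 431422 = 431112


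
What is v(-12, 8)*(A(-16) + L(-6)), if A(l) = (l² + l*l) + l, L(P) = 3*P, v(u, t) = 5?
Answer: 2390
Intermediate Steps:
A(l) = l + 2*l² (A(l) = (l² + l²) + l = 2*l² + l = l + 2*l²)
v(-12, 8)*(A(-16) + L(-6)) = 5*(-16*(1 + 2*(-16)) + 3*(-6)) = 5*(-16*(1 - 32) - 18) = 5*(-16*(-31) - 18) = 5*(496 - 18) = 5*478 = 2390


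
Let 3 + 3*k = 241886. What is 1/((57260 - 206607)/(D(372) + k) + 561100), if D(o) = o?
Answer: 242999/136346290859 ≈ 1.7822e-6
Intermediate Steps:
k = 241883/3 (k = -1 + (⅓)*241886 = -1 + 241886/3 = 241883/3 ≈ 80628.)
1/((57260 - 206607)/(D(372) + k) + 561100) = 1/((57260 - 206607)/(372 + 241883/3) + 561100) = 1/(-149347/242999/3 + 561100) = 1/(-149347*3/242999 + 561100) = 1/(-448041/242999 + 561100) = 1/(136346290859/242999) = 242999/136346290859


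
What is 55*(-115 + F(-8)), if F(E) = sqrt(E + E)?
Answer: -6325 + 220*I ≈ -6325.0 + 220.0*I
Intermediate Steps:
F(E) = sqrt(2)*sqrt(E) (F(E) = sqrt(2*E) = sqrt(2)*sqrt(E))
55*(-115 + F(-8)) = 55*(-115 + sqrt(2)*sqrt(-8)) = 55*(-115 + sqrt(2)*(2*I*sqrt(2))) = 55*(-115 + 4*I) = -6325 + 220*I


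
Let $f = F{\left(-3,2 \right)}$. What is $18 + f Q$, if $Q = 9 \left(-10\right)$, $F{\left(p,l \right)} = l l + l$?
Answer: $-522$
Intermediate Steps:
$F{\left(p,l \right)} = l + l^{2}$ ($F{\left(p,l \right)} = l^{2} + l = l + l^{2}$)
$f = 6$ ($f = 2 \left(1 + 2\right) = 2 \cdot 3 = 6$)
$Q = -90$
$18 + f Q = 18 + 6 \left(-90\right) = 18 - 540 = -522$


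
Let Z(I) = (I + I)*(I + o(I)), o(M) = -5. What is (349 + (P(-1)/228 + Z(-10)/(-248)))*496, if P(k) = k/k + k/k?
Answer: 9832976/57 ≈ 1.7251e+5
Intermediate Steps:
P(k) = 2 (P(k) = 1 + 1 = 2)
Z(I) = 2*I*(-5 + I) (Z(I) = (I + I)*(I - 5) = (2*I)*(-5 + I) = 2*I*(-5 + I))
(349 + (P(-1)/228 + Z(-10)/(-248)))*496 = (349 + (2/228 + (2*(-10)*(-5 - 10))/(-248)))*496 = (349 + (2*(1/228) + (2*(-10)*(-15))*(-1/248)))*496 = (349 + (1/114 + 300*(-1/248)))*496 = (349 + (1/114 - 75/62))*496 = (349 - 2122/1767)*496 = (614561/1767)*496 = 9832976/57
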